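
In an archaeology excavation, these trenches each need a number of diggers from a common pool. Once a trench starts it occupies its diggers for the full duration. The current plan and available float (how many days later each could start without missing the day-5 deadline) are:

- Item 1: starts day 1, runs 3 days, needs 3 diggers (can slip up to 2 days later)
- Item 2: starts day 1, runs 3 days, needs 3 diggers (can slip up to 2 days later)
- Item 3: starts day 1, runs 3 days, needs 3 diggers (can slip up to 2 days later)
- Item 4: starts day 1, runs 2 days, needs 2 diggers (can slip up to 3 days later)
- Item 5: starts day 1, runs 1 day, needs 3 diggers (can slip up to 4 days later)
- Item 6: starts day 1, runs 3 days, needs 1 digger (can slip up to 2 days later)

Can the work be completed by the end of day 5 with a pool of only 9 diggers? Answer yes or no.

no

The minimum achievable peak is 10; 9 < 10, so no feasible schedule stays within the cap.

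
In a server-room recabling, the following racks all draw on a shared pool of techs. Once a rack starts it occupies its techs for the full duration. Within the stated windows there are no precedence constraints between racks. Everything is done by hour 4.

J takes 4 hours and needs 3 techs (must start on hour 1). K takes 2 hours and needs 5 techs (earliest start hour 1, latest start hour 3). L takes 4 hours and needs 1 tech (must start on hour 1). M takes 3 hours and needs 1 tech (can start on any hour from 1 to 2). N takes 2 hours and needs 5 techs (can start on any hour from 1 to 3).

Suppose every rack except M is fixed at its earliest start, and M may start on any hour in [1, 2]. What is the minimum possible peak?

M@1: h1:15  h2:15  h3:5  h4:4 → peak 15
M@2: h1:14  h2:15  h3:5  h4:5 → peak 15
Best is M@1, peak 15.

15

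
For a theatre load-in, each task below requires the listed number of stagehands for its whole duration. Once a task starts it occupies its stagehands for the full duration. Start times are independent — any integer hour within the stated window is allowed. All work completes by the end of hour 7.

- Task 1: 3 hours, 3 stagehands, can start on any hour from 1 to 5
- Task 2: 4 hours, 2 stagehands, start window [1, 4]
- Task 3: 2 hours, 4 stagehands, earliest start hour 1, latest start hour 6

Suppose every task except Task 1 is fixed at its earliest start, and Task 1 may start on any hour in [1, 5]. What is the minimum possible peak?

Task 1@1: h1:9  h2:9  h3:5  h4:2  h5:0  h6:0  h7:0 → peak 9
Task 1@2: h1:6  h2:9  h3:5  h4:5  h5:0  h6:0  h7:0 → peak 9
Task 1@3: h1:6  h2:6  h3:5  h4:5  h5:3  h6:0  h7:0 → peak 6
Task 1@4: h1:6  h2:6  h3:2  h4:5  h5:3  h6:3  h7:0 → peak 6
Task 1@5: h1:6  h2:6  h3:2  h4:2  h5:3  h6:3  h7:3 → peak 6
Best is Task 1@3, peak 6.

6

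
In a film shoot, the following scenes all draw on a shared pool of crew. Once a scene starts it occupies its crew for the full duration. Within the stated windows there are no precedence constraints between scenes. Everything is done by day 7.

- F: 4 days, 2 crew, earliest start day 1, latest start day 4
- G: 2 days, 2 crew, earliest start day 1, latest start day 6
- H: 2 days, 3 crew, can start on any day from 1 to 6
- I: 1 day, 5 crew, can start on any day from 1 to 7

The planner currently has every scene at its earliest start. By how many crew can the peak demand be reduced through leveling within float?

Early-start peak: d1:12  d2:7  d3:2  d4:2  d5:0  d6:0  d7:0 ⇒ 12.
Leveled (F@1, G@1, H@3, I@5): d1:4  d2:4  d3:5  d4:5  d5:5  d6:0  d7:0 ⇒ 5.
Reduction 12 − 5 = 7.

7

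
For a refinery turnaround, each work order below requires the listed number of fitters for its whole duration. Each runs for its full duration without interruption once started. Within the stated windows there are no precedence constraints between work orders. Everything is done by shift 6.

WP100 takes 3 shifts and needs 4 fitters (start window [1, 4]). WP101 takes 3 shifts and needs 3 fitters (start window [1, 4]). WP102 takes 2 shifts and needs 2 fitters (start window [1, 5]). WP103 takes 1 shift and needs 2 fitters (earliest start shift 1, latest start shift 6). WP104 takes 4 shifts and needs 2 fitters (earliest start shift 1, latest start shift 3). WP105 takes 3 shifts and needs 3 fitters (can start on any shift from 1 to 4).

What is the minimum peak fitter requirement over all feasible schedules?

Early-start (WP100@1, WP101@1, WP102@1, WP103@1, WP104@1, WP105@1) gives peak 16: s1:16  s2:14  s3:12  s4:2  s5:0  s6:0.
Shift WP101→4, WP104→2, WP105→4.
Schedule WP100@1, WP101@4, WP102@1, WP103@1, WP104@2, WP105@4: s1:8  s2:8  s3:6  s4:8  s5:8  s6:6 — peak 8.
Total fitter-shifts = 44 over 6 shifts ⇒ peak ≥ ⌈44/6⌉ = 8, so 8 is optimal.

8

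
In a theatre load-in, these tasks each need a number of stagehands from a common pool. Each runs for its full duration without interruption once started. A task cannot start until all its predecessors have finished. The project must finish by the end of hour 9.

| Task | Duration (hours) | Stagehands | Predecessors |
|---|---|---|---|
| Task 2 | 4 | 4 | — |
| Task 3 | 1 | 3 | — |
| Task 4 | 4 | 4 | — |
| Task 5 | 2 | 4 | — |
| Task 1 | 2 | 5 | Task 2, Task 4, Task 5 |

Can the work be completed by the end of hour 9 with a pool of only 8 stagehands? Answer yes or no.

yes

Schedule Task 2@1, Task 3@1, Task 4@2, Task 5@5, Task 1@7: h1:7  h2:8  h3:8  h4:8  h5:8  h6:4  h7:5  h8:5  h9:0 — peak 8 ≤ 8.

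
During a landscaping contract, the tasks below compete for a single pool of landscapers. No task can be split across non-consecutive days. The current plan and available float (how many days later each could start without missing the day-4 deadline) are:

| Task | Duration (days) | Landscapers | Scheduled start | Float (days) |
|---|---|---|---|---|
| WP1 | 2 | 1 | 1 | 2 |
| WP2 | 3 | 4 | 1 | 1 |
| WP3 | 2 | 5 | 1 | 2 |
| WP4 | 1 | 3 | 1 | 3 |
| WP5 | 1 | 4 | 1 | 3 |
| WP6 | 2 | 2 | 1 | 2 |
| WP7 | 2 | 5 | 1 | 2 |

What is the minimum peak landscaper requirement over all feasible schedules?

12

Early-start (WP1@1, WP2@1, WP3@1, WP4@1, WP5@1, WP6@1, WP7@1) gives peak 24: d1:24  d2:17  d3:4  d4:0.
Shift WP4→3, WP5→4, WP7→3.
Schedule WP1@1, WP2@1, WP3@1, WP4@3, WP5@4, WP6@1, WP7@3: d1:12  d2:12  d3:12  d4:9 — peak 12.
Total landscaper-days = 45 over 4 days ⇒ peak ≥ ⌈45/4⌉ = 12, so 12 is optimal.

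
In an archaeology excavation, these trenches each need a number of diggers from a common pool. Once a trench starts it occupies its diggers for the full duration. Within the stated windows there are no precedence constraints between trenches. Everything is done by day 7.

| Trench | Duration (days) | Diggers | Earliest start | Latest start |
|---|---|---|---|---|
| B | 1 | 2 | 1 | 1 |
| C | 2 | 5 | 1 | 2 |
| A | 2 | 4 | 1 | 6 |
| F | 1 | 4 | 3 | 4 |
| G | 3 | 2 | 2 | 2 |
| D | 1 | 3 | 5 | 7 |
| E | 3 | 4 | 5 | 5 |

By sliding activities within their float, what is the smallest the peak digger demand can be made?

8

Early-start (B@1, C@1, A@1, F@3, G@2, D@5, E@5) gives peak 11: d1:11  d2:11  d3:6  d4:2  d5:7  d6:4  d7:4.
Shift A→4, D→6.
Schedule B@1, C@1, A@4, F@3, G@2, D@6, E@5: d1:7  d2:7  d3:6  d4:6  d5:8  d6:7  d7:4 — peak 8.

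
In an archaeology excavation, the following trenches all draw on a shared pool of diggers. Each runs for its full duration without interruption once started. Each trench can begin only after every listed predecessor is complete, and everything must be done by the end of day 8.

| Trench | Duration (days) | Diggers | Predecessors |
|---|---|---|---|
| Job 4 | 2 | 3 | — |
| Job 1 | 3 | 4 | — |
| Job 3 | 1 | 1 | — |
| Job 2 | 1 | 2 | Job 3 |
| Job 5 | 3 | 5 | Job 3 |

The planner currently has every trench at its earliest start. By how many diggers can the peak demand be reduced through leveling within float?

Early-start peak: d1:8  d2:14  d3:9  d4:5  d5:0  d6:0  d7:0  d8:0 ⇒ 14.
Leveled (Job 4@1, Job 1@3, Job 3@1, Job 2@2, Job 5@6): d1:4  d2:5  d3:4  d4:4  d5:4  d6:5  d7:5  d8:5 ⇒ 5.
Reduction 14 − 5 = 9.

9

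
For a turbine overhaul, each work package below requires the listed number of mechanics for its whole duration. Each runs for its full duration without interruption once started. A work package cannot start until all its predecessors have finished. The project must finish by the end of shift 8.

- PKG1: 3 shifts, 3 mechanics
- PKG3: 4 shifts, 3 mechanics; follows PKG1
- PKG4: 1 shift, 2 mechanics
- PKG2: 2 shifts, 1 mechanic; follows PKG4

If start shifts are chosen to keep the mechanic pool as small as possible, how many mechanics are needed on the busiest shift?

4

Early-start (PKG1@1, PKG3@4, PKG4@1, PKG2@2) gives peak 5: s1:5  s2:4  s3:4  s4:3  s5:3  s6:3  s7:3  s8:0.
Shift PKG3→5, PKG4→4, PKG2→5.
Schedule PKG1@1, PKG3@5, PKG4@4, PKG2@5: s1:3  s2:3  s3:3  s4:2  s5:4  s6:4  s7:3  s8:3 — peak 4.
Total mechanic-shifts = 25 over 8 shifts ⇒ peak ≥ ⌈25/8⌉ = 4, so 4 is optimal.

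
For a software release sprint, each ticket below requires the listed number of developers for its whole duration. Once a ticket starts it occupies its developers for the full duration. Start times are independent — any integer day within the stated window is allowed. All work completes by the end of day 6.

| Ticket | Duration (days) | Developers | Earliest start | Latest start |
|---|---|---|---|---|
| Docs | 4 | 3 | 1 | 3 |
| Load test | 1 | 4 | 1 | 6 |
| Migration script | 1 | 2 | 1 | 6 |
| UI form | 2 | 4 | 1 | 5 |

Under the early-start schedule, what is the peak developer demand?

13

Early-start schedule: Docs@1, Load test@1, Migration script@1, UI form@1.
Load per day: day 1: 13, day 2: 7, day 3: 3, day 4: 3, day 5: 0, day 6: 0.
Peak is 13.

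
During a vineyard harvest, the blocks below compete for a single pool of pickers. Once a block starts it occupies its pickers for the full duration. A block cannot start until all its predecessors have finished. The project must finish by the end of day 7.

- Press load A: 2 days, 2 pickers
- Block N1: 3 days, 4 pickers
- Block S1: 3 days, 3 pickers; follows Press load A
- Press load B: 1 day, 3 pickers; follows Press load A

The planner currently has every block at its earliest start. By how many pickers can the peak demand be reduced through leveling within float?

4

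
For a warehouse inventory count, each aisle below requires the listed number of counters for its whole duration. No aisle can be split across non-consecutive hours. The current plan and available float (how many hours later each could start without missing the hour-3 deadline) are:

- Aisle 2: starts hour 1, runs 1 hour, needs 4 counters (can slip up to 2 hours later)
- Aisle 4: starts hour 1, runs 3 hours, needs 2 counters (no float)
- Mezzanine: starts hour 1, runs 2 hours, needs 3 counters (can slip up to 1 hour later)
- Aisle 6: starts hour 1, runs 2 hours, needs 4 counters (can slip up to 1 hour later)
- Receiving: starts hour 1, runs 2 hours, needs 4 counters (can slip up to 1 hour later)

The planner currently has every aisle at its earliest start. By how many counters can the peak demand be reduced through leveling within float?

4

Early-start peak: h1:17  h2:13  h3:2 ⇒ 17.
Leveled (Aisle 2@1, Aisle 4@1, Mezzanine@1, Aisle 6@1, Receiving@2): h1:13  h2:13  h3:6 ⇒ 13.
Reduction 17 − 13 = 4.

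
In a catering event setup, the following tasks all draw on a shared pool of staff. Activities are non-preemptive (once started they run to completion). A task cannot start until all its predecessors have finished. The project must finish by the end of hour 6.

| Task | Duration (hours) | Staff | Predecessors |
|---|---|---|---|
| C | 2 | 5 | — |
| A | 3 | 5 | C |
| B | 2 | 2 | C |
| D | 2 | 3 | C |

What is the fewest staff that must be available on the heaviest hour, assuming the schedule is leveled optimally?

8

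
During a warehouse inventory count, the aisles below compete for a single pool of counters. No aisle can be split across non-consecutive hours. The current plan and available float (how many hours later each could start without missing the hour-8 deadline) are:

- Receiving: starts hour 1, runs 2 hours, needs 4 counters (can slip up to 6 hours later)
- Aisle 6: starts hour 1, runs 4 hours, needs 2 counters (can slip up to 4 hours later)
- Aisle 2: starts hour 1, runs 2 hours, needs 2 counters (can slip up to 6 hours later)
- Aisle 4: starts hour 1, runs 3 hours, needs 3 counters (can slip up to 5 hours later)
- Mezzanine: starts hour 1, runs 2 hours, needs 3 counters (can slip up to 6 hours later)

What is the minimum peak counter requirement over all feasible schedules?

Early-start (Receiving@1, Aisle 6@1, Aisle 2@1, Aisle 4@1, Mezzanine@1) gives peak 14: h1:14  h2:14  h3:5  h4:2  h5:0  h6:0  h7:0  h8:0.
Shift Aisle 6→3, Aisle 2→6, Aisle 4→3, Mezzanine→7.
Schedule Receiving@1, Aisle 6@3, Aisle 2@6, Aisle 4@3, Mezzanine@7: h1:4  h2:4  h3:5  h4:5  h5:5  h6:4  h7:5  h8:3 — peak 5.
Total counter-hours = 35 over 8 hours ⇒ peak ≥ ⌈35/8⌉ = 5, so 5 is optimal.

5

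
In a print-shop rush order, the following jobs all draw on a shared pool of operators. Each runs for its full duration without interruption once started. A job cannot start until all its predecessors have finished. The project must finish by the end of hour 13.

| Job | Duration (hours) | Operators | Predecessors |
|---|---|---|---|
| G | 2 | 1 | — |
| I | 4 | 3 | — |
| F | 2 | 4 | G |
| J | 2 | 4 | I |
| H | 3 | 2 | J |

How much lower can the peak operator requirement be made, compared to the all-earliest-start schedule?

3

Early-start peak: h1:4  h2:4  h3:7  h4:7  h5:4  h6:4  h7:2  h8:2  h9:2  h10:0  h11:0  h12:0  h13:0 ⇒ 7.
Leveled (G@1, I@1, F@5, J@7, H@9): h1:4  h2:4  h3:3  h4:3  h5:4  h6:4  h7:4  h8:4  h9:2  h10:2  h11:2  h12:0  h13:0 ⇒ 4.
Reduction 7 − 4 = 3.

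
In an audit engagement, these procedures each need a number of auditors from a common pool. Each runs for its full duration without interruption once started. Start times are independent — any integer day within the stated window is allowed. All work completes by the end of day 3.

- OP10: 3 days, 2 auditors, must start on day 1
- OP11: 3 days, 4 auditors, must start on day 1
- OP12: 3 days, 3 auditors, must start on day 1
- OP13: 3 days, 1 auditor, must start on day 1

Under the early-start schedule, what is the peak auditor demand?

Early-start schedule: OP10@1, OP11@1, OP12@1, OP13@1.
Load per day: day 1: 10, day 2: 10, day 3: 10.
Peak is 10.

10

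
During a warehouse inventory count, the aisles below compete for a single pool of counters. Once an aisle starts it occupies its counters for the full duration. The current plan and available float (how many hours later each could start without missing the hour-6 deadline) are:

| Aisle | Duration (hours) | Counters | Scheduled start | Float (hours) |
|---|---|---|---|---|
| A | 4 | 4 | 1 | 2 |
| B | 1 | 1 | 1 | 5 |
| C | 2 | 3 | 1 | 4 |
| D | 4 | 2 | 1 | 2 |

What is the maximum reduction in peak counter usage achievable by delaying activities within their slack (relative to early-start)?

4

Early-start peak: h1:10  h2:9  h3:6  h4:6  h5:0  h6:0 ⇒ 10.
Leveled (A@1, B@1, C@5, D@2): h1:5  h2:6  h3:6  h4:6  h5:5  h6:3 ⇒ 6.
Reduction 10 − 6 = 4.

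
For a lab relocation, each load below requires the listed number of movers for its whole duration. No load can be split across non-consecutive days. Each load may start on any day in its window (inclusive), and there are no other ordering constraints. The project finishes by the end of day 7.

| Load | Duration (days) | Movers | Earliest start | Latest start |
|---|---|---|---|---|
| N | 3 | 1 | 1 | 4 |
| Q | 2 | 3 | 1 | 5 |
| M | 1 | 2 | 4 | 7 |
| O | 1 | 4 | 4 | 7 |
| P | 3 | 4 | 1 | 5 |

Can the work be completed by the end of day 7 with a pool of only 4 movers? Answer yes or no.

yes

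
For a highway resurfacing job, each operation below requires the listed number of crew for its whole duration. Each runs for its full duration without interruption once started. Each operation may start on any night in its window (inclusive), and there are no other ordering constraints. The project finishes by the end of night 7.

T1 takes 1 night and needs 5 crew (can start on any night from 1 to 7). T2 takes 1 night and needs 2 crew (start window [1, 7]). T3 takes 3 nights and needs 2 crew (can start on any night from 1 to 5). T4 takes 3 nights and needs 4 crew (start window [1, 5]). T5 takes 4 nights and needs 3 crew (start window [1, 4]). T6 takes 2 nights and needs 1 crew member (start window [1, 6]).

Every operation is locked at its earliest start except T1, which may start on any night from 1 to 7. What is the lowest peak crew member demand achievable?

12

T1@1: n1:17  n2:10  n3:9  n4:3  n5:0  n6:0  n7:0 → peak 17
T1@2: n1:12  n2:15  n3:9  n4:3  n5:0  n6:0  n7:0 → peak 15
T1@3: n1:12  n2:10  n3:14  n4:3  n5:0  n6:0  n7:0 → peak 14
T1@4: n1:12  n2:10  n3:9  n4:8  n5:0  n6:0  n7:0 → peak 12
T1@5: n1:12  n2:10  n3:9  n4:3  n5:5  n6:0  n7:0 → peak 12
T1@6: n1:12  n2:10  n3:9  n4:3  n5:0  n6:5  n7:0 → peak 12
T1@7: n1:12  n2:10  n3:9  n4:3  n5:0  n6:0  n7:5 → peak 12
Best is T1@4, peak 12.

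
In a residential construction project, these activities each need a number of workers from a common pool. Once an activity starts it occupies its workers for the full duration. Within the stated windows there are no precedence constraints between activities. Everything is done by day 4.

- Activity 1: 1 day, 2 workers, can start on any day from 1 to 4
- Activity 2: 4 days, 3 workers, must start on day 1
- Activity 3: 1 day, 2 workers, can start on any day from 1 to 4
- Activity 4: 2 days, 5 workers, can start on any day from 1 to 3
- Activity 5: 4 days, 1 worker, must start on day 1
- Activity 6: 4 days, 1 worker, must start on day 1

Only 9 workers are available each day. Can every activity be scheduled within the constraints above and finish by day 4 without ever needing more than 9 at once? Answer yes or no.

The minimum achievable peak is 10; 9 < 10, so no feasible schedule stays within the cap.

no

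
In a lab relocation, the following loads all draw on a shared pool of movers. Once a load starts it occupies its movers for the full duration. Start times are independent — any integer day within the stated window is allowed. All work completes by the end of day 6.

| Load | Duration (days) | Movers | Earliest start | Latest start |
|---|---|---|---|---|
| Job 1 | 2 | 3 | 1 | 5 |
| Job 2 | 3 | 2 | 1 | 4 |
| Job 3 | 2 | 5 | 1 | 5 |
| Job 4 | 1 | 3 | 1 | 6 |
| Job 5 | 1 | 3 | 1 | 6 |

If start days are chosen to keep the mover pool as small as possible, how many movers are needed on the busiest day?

5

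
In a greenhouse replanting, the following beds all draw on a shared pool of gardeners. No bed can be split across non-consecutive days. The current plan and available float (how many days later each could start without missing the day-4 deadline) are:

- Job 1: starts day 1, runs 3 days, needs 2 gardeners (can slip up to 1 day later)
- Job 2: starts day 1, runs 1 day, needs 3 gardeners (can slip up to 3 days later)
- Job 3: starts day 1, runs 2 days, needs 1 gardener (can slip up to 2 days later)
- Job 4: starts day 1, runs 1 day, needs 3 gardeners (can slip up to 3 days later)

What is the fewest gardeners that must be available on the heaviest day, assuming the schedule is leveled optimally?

Early-start (Job 1@1, Job 2@1, Job 3@1, Job 4@1) gives peak 9: d1:9  d2:3  d3:2  d4:0.
Shift Job 3→2, Job 4→4.
Schedule Job 1@1, Job 2@1, Job 3@2, Job 4@4: d1:5  d2:3  d3:3  d4:3 — peak 5.

5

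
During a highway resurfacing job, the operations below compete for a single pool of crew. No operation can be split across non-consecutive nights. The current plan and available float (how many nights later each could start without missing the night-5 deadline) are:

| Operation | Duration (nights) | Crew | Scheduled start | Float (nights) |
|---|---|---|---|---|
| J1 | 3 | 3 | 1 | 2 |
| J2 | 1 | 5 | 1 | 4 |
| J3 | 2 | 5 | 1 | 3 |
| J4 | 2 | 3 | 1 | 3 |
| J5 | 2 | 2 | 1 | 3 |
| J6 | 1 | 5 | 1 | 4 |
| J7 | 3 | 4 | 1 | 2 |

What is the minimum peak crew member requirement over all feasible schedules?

11

Early-start (J1@1, J2@1, J3@1, J4@1, J5@1, J6@1, J7@1) gives peak 27: n1:27  n2:17  n3:7  n4:0  n5:0.
Shift J3→4, J5→3, J6→2, J7→3.
Schedule J1@1, J2@1, J3@4, J4@1, J5@3, J6@2, J7@3: n1:11  n2:11  n3:9  n4:11  n5:9 — peak 11.
Total crew member-nights = 51 over 5 nights ⇒ peak ≥ ⌈51/5⌉ = 11, so 11 is optimal.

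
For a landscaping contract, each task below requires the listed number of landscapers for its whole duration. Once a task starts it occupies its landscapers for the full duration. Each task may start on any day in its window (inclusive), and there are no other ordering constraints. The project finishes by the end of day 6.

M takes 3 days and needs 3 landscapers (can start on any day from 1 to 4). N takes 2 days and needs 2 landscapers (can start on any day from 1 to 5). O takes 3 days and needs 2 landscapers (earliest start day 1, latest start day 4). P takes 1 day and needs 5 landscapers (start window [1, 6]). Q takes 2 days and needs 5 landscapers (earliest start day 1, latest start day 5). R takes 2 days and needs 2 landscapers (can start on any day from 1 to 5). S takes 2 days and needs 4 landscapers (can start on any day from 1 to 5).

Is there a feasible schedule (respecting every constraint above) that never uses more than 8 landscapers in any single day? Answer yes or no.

yes

Schedule M@1, N@3, O@3, P@6, Q@1, R@5, S@4: d1:8  d2:8  d3:7  d4:8  d5:8  d6:7 — peak 8 ≤ 8.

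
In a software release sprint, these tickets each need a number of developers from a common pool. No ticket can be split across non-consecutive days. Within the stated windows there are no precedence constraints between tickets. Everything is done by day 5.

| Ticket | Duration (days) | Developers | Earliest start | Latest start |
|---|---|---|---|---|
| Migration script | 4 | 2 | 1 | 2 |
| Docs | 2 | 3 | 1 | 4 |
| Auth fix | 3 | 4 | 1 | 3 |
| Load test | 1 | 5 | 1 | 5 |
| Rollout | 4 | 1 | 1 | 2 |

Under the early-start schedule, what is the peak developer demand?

15

Early-start schedule: Migration script@1, Docs@1, Auth fix@1, Load test@1, Rollout@1.
Load per day: day 1: 15, day 2: 10, day 3: 7, day 4: 3, day 5: 0.
Peak is 15.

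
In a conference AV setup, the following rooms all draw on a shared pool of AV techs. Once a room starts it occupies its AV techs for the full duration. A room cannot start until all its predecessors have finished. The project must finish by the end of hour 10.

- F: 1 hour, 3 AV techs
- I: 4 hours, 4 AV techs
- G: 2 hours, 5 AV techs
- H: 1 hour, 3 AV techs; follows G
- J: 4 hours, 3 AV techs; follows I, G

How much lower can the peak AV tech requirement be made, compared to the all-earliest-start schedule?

6

Early-start peak: h1:12  h2:9  h3:7  h4:4  h5:3  h6:3  h7:3  h8:3  h9:0  h10:0 ⇒ 12.
Leveled (F@7, I@1, G@5, H@8, J@7): h1:4  h2:4  h3:4  h4:4  h5:5  h6:5  h7:6  h8:6  h9:3  h10:3 ⇒ 6.
Reduction 12 − 6 = 6.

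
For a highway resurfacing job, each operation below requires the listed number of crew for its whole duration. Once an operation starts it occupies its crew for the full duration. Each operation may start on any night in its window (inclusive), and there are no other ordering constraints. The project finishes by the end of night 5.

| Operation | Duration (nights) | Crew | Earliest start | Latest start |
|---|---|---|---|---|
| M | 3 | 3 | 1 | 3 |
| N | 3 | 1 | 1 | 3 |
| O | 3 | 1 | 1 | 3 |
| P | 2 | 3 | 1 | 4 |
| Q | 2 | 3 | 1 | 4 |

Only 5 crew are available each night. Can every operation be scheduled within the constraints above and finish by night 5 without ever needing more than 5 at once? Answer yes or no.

Total crew member-nights = 27; over 5 nights the average is 27/5 > 5, so some night must exceed 5.

no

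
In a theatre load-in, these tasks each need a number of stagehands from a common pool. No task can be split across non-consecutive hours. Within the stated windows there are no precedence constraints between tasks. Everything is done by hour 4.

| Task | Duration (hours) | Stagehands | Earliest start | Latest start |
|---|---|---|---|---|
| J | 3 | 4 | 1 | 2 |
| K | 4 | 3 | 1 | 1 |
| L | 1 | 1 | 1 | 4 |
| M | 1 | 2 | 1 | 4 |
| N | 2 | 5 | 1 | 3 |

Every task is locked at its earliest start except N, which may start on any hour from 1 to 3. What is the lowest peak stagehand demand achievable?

12

N@1: h1:15  h2:12  h3:7  h4:3 → peak 15
N@2: h1:10  h2:12  h3:12  h4:3 → peak 12
N@3: h1:10  h2:7  h3:12  h4:8 → peak 12
Best is N@2, peak 12.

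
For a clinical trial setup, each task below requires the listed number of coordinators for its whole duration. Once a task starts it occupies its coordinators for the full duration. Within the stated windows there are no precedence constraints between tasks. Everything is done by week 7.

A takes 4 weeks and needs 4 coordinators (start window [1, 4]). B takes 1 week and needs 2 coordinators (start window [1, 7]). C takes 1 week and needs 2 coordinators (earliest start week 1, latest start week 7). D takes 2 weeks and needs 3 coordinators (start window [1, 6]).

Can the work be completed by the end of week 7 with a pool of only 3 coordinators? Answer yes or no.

no

Total coordinator-weeks = 26; over 7 weeks the average is 26/7 > 3, so some week must exceed 3.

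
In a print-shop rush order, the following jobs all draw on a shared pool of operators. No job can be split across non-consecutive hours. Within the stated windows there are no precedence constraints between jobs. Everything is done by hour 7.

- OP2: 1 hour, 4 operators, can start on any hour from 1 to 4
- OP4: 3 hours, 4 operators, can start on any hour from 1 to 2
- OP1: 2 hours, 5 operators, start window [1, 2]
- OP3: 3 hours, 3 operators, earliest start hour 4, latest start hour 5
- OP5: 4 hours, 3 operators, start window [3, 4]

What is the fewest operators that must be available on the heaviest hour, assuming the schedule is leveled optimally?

9

Early-start (OP2@1, OP4@1, OP1@1, OP3@4, OP5@3) gives peak 13: h1:13  h2:9  h3:7  h4:6  h5:6  h6:6  h7:0.
Shift OP1→2, OP5→4.
Schedule OP2@1, OP4@1, OP1@2, OP3@4, OP5@4: h1:8  h2:9  h3:9  h4:6  h5:6  h6:6  h7:3 — peak 9.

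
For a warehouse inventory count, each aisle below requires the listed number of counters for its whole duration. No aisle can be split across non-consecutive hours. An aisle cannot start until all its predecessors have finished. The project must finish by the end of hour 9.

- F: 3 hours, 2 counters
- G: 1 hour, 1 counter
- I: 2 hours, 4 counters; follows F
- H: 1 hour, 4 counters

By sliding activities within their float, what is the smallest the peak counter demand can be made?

Early-start (F@1, G@1, I@4, H@1) gives peak 7: h1:7  h2:2  h3:2  h4:4  h5:4  h6:0  h7:0  h8:0  h9:0.
Shift H→6.
Schedule F@1, G@1, I@4, H@6: h1:3  h2:2  h3:2  h4:4  h5:4  h6:4  h7:0  h8:0  h9:0 — peak 4.

4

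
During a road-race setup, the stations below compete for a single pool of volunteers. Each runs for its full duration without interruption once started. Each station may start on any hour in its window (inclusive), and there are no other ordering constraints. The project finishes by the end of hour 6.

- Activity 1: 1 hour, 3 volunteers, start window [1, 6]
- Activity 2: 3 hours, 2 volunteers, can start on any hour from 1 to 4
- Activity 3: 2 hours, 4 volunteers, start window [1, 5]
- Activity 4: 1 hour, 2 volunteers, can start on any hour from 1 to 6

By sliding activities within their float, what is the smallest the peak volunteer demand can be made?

Early-start (Activity 1@1, Activity 2@1, Activity 3@1, Activity 4@1) gives peak 11: h1:11  h2:6  h3:2  h4:0  h5:0  h6:0.
Shift Activity 2→2, Activity 3→5, Activity 4→2.
Schedule Activity 1@1, Activity 2@2, Activity 3@5, Activity 4@2: h1:3  h2:4  h3:2  h4:2  h5:4  h6:4 — peak 4.
Total volunteer-hours = 19 over 6 hours ⇒ peak ≥ ⌈19/6⌉ = 4, so 4 is optimal.

4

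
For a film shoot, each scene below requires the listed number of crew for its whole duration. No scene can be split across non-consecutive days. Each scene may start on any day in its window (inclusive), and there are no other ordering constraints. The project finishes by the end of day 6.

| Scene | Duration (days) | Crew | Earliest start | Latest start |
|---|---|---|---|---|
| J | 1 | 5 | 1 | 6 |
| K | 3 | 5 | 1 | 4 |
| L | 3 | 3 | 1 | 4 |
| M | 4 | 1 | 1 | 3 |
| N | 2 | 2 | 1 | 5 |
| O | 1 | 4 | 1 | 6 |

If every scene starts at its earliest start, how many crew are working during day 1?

At early start, day 1 has: J, K, L, M, N, O.
Demand: 5 + 5 + 3 + 1 + 2 + 4 = 20.

20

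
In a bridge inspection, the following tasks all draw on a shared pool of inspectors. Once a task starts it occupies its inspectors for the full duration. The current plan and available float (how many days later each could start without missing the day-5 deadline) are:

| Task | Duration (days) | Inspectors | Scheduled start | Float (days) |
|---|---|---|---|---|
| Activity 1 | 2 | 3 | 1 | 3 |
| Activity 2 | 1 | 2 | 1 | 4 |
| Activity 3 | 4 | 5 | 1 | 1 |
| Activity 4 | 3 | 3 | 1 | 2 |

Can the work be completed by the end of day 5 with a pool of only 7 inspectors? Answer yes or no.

no

Total inspector-days = 37; over 5 days the average is 37/5 > 7, so some day must exceed 7.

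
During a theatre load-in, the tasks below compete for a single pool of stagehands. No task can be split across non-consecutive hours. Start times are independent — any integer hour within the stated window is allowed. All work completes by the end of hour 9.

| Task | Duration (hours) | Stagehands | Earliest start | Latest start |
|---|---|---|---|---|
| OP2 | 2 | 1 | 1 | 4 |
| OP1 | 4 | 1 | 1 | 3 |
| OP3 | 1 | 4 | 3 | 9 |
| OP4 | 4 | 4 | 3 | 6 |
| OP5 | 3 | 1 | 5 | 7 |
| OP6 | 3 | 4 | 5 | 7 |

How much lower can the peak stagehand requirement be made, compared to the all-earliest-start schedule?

1

Early-start peak: h1:2  h2:2  h3:9  h4:5  h5:9  h6:9  h7:5  h8:0  h9:0 ⇒ 9.
Leveled (OP2@1, OP1@1, OP3@5, OP4@3, OP5@6, OP6@7): h1:2  h2:2  h3:5  h4:5  h5:8  h6:5  h7:5  h8:5  h9:4 ⇒ 8.
Reduction 9 − 8 = 1.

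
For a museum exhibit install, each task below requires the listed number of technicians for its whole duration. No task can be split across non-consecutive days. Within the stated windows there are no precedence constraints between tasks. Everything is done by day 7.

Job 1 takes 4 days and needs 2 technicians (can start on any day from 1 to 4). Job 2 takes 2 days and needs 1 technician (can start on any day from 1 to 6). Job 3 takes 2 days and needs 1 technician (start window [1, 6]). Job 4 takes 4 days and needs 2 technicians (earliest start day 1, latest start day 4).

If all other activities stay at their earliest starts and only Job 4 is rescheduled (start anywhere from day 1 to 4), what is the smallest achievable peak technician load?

4

Job 4@1: d1:6  d2:6  d3:4  d4:4  d5:0  d6:0  d7:0 → peak 6
Job 4@2: d1:4  d2:6  d3:4  d4:4  d5:2  d6:0  d7:0 → peak 6
Job 4@3: d1:4  d2:4  d3:4  d4:4  d5:2  d6:2  d7:0 → peak 4
Job 4@4: d1:4  d2:4  d3:2  d4:4  d5:2  d6:2  d7:2 → peak 4
Best is Job 4@3, peak 4.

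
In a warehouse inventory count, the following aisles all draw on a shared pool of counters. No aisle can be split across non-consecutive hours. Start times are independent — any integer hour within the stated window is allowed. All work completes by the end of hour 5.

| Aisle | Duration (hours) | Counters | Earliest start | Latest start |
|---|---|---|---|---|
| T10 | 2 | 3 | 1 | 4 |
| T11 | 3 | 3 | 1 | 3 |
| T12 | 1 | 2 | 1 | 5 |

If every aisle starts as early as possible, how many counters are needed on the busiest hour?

Early-start schedule: T10@1, T11@1, T12@1.
Load per hour: hour 1: 8, hour 2: 6, hour 3: 3, hour 4: 0, hour 5: 0.
Peak is 8.

8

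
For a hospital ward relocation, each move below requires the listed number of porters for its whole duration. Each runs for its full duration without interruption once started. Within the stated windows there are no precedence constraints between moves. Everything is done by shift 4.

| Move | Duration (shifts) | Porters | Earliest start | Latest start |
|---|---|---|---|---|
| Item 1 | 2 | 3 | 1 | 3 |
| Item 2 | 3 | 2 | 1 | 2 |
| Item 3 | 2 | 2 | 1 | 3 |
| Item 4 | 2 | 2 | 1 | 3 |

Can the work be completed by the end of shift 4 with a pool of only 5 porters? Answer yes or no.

no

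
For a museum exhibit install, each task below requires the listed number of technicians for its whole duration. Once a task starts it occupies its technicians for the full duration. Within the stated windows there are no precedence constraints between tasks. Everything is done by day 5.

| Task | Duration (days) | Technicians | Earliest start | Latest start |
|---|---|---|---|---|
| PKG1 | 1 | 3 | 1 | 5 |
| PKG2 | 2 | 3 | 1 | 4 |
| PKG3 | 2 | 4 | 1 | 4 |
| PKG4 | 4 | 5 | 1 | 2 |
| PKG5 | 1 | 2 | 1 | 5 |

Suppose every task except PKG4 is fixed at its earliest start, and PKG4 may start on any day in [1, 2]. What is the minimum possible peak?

PKG4@1: d1:17  d2:12  d3:5  d4:5  d5:0 → peak 17
PKG4@2: d1:12  d2:12  d3:5  d4:5  d5:5 → peak 12
Best is PKG4@2, peak 12.

12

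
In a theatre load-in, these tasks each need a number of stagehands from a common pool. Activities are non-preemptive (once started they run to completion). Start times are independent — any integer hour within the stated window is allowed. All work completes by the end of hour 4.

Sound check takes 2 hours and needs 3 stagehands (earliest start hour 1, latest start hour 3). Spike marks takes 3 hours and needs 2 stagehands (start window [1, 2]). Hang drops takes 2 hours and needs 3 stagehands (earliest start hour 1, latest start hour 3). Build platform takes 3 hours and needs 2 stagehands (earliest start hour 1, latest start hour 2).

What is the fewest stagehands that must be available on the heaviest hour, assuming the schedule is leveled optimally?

7

Early-start (Sound check@1, Spike marks@1, Hang drops@1, Build platform@1) gives peak 10: h1:10  h2:10  h3:4  h4:0.
Shift Hang drops→3.
Schedule Sound check@1, Spike marks@1, Hang drops@3, Build platform@1: h1:7  h2:7  h3:7  h4:3 — peak 7.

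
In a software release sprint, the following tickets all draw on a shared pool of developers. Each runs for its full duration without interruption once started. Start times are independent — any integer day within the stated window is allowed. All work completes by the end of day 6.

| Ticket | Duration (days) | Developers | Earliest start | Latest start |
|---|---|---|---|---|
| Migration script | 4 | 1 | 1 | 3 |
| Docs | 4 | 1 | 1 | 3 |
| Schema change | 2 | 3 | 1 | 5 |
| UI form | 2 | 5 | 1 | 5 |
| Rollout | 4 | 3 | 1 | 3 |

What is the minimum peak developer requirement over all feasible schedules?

7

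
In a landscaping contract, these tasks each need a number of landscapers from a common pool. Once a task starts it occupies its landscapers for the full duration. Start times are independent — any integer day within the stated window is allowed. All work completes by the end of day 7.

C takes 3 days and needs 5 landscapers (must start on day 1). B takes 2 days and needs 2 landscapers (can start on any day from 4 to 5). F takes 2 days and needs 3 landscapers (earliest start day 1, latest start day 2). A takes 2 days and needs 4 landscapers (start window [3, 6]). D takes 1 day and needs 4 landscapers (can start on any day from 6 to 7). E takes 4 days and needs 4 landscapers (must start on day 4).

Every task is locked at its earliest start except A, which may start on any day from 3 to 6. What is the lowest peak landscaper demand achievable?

A@3: d1:8  d2:8  d3:9  d4:10  d5:6  d6:8  d7:4 → peak 10
A@4: d1:8  d2:8  d3:5  d4:10  d5:10  d6:8  d7:4 → peak 10
A@5: d1:8  d2:8  d3:5  d4:6  d5:10  d6:12  d7:4 → peak 12
A@6: d1:8  d2:8  d3:5  d4:6  d5:6  d6:12  d7:8 → peak 12
Best is A@3, peak 10.

10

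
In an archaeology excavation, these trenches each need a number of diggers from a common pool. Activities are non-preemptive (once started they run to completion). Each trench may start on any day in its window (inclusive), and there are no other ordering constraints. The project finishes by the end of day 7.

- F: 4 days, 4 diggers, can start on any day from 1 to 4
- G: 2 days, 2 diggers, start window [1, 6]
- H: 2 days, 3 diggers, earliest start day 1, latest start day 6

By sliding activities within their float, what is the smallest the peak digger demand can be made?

Early-start (F@1, G@1, H@1) gives peak 9: d1:9  d2:9  d3:4  d4:4  d5:0  d6:0  d7:0.
Shift G→5, H→5.
Schedule F@1, G@5, H@5: d1:4  d2:4  d3:4  d4:4  d5:5  d6:5  d7:0 — peak 5.

5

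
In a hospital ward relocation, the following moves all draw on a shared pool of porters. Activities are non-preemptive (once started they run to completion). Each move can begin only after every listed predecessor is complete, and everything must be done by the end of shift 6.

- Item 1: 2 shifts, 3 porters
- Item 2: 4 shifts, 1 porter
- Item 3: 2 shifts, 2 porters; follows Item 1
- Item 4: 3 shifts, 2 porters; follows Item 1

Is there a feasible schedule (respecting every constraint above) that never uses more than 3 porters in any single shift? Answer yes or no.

no

Total porter-shifts = 20; over 6 shifts the average is 20/6 > 3, so some shift must exceed 3.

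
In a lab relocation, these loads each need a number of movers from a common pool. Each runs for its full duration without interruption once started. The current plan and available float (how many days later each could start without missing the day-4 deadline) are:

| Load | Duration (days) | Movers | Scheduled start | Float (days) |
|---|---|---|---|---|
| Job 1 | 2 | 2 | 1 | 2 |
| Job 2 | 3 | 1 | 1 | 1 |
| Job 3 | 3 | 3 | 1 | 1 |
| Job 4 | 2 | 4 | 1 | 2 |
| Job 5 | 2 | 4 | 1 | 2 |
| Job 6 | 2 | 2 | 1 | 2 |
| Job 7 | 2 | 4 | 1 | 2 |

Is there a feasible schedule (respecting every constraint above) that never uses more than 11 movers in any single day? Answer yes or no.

no

The minimum achievable peak is 12; 11 < 12, so no feasible schedule stays within the cap.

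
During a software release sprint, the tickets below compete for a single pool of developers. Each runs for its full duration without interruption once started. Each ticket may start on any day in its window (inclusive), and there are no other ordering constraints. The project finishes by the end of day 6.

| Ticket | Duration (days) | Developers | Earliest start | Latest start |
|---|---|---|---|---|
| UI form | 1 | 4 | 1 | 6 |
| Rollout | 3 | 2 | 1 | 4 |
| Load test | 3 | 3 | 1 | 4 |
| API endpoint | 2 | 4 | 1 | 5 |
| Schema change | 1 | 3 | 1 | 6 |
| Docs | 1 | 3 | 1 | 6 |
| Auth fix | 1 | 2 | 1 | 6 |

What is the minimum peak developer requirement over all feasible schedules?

6

Early-start (UI form@1, Rollout@1, Load test@1, API endpoint@1, Schema change@1, Docs@1, Auth fix@1) gives peak 21: d1:21  d2:9  d3:5  d4:0  d5:0  d6:0.
Shift Load test→4, API endpoint→2, Schema change→4, Docs→5, Auth fix→6.
Schedule UI form@1, Rollout@1, Load test@4, API endpoint@2, Schema change@4, Docs@5, Auth fix@6: d1:6  d2:6  d3:6  d4:6  d5:6  d6:5 — peak 6.
Total developer-days = 35 over 6 days ⇒ peak ≥ ⌈35/6⌉ = 6, so 6 is optimal.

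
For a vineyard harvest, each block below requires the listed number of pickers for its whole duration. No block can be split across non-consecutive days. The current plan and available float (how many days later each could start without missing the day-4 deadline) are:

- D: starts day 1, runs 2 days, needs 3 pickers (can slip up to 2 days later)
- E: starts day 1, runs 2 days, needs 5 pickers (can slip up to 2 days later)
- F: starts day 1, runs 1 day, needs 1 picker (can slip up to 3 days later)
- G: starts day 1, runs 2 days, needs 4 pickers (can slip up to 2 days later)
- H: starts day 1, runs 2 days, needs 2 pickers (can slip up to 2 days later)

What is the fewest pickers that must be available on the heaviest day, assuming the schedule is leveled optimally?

8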